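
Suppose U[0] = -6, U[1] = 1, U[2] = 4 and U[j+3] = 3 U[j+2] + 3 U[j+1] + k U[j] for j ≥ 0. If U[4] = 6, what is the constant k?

U[3] = 15 - 6k
U[4] = 57 - 17k
So 57 - 17k = 6, giving k = 3.

3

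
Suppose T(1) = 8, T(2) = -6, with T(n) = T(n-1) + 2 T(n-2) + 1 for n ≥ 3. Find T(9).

263

T(3) = (-6) + 2·8 + 1 = 11
T(4) = 11 + 2·(-6) + 1 = 0
T(5) = 0 + 2·11 + 1 = 23
T(6) = 23 + 2·0 + 1 = 24
T(7) = 24 + 2·23 + 1 = 71
T(8) = 71 + 2·24 + 1 = 120
T(9) = 120 + 2·71 + 1 = 263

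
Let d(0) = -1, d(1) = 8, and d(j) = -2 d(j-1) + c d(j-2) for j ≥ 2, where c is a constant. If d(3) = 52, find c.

2

d(2) = -16 - c
d(3) = 32 + 10c
So 32 + 10c = 52, giving c = 2.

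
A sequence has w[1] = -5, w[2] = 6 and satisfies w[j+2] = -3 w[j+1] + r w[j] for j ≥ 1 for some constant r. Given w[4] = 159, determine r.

w[3] = -18 - 5r
w[4] = 54 + 21r
So 54 + 21r = 159, giving r = 5.

5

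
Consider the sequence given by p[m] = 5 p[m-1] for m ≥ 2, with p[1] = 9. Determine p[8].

p[2] = 5(9) = 45
p[3] = 5(45) = 225
p[4] = 5(225) = 1125
p[5] = 5(1125) = 5625
p[6] = 5(5625) = 28125
p[7] = 5(28125) = 140625
p[8] = 5(140625) = 703125

703125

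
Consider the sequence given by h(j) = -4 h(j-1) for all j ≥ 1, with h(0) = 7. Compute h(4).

1792

h(1) = -4*7 = -28
h(2) = -4*(-28) = 112
h(3) = -4*112 = -448
h(4) = -4*(-448) = 1792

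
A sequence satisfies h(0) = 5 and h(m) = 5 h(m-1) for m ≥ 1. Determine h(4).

3125

h(1) = 5·5 = 25
h(2) = 5·25 = 125
h(3) = 5·125 = 625
h(4) = 5·625 = 3125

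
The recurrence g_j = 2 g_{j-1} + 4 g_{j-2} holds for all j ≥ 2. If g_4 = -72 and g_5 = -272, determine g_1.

Rearranging, g_{j-2} = (g_j - 2 g_{j-1}) / 4.
g_3 = (-272 - 2(-72)) / 4 = -128/4 = -32
g_2 = (-72 - 2(-32)) / 4 = -8/4 = -2
g_1 = (-32 - 2(-2)) / 4 = -28/4 = -7

-7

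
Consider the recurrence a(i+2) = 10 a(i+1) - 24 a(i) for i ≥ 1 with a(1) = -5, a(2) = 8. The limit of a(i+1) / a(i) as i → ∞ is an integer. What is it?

The characteristic equation is r^2 - 10r + 24 = 0, which factors as (r - 6)(r - 4) = 0.
So the roots are 6 and 4. Since |6| > |4| and the coefficient of 6^i is non-zero, the ratio tends to 6.

6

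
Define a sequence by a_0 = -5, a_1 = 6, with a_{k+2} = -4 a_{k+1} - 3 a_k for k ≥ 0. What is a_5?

a_2 = -4*6 - 3*(-5) = -9
a_3 = -4*(-9) - 3*6 = 18
a_4 = -4*18 - 3*(-9) = -45
a_5 = -4*(-45) - 3*18 = 126

126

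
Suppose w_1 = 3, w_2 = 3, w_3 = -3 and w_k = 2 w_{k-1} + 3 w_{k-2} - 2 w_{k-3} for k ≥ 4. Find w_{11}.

w_4 = 2*(-3) + 3*3 - 2*3 = -3
w_5 = 2*(-3) + 3*(-3) - 2*3 = -21
w_6 = 2*(-21) + 3*(-3) - 2*(-3) = -45
w_7 = 2*(-45) + 3*(-21) - 2*(-3) = -147
w_8 = 2*(-147) + 3*(-45) - 2*(-21) = -387
w_9 = 2*(-387) + 3*(-147) - 2*(-45) = -1125
w_{10} = 2*(-1125) + 3*(-387) - 2*(-147) = -3117
w_{11} = 2*(-3117) + 3*(-1125) - 2*(-387) = -8835

-8835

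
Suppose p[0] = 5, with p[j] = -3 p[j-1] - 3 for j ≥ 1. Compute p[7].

p[1] = -3*5 - 3 = -18
p[2] = -3*(-18) - 3 = 51
p[3] = -3*51 - 3 = -156
p[4] = -3*(-156) - 3 = 465
p[5] = -3*465 - 3 = -1398
p[6] = -3*(-1398) - 3 = 4191
p[7] = -3*4191 - 3 = -12576

-12576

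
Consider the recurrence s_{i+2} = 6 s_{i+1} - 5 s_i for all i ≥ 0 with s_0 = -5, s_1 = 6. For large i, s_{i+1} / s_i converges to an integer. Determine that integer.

The characteristic equation is r^2 - 6r + 5 = 0, which factors as (r - 5)(r - 1) = 0.
So the roots are 5 and 1. Since |5| > |1| and the coefficient of 5^i is non-zero, the ratio tends to 5.

5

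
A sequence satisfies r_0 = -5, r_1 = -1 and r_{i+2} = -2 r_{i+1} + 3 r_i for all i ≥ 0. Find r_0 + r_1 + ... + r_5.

158

r_2 = -2*(-1) + 3*(-5) = -13
r_3 = -2*(-13) + 3*(-1) = 23
r_4 = -2*23 + 3*(-13) = -85
r_5 = -2*(-85) + 3*23 = 239
Sum = (-5) + (-1) + (-13) + 23 + (-85) + 239 = 158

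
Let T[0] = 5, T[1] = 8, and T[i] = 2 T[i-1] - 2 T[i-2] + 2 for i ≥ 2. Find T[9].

T[2] = 2(8) - 2(5) + 2 = 8
T[3] = 2(8) - 2(8) + 2 = 2
T[4] = 2(2) - 2(8) + 2 = -10
T[5] = 2(-10) - 2(2) + 2 = -22
T[6] = 2(-22) - 2(-10) + 2 = -22
T[7] = 2(-22) - 2(-22) + 2 = 2
T[8] = 2(2) - 2(-22) + 2 = 50
T[9] = 2(50) - 2(2) + 2 = 98

98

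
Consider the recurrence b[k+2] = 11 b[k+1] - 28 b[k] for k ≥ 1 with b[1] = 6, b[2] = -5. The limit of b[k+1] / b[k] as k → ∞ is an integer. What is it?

7

The characteristic equation is r^2 - 11r + 28 = 0, which factors as (r - 7)(r - 4) = 0.
So the roots are 7 and 4. Since |7| > |4| and the coefficient of 7^k is non-zero, the ratio tends to 7.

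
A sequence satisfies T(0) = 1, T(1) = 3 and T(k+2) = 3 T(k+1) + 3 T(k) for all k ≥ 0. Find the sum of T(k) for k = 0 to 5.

880

T(2) = 3·3 + 3·1 = 12
T(3) = 3·12 + 3·3 = 45
T(4) = 3·45 + 3·12 = 171
T(5) = 3·171 + 3·45 = 648
Sum = 1 + 3 + 12 + 45 + 171 + 648 = 880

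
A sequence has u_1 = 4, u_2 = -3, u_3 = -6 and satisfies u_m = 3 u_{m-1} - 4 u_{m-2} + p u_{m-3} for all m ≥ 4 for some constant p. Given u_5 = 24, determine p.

2

u_4 = -6 + 4p
u_5 = 6 + 9p
So 6 + 9p = 24, giving p = 2.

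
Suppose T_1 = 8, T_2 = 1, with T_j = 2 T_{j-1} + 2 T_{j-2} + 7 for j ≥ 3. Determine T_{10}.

T_3 = 2*1 + 2*8 + 7 = 25
T_4 = 2*25 + 2*1 + 7 = 59
T_5 = 2*59 + 2*25 + 7 = 175
T_6 = 2*175 + 2*59 + 7 = 475
T_7 = 2*475 + 2*175 + 7 = 1307
T_8 = 2*1307 + 2*475 + 7 = 3571
T_9 = 2*3571 + 2*1307 + 7 = 9763
T_{10} = 2*9763 + 2*3571 + 7 = 26675

26675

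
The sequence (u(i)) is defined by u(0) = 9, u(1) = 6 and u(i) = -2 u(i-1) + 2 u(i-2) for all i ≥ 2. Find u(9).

-1440

u(2) = -2(6) + 2(9) = 6
u(3) = -2(6) + 2(6) = 0
u(4) = -2(0) + 2(6) = 12
u(5) = -2(12) + 2(0) = -24
u(6) = -2(-24) + 2(12) = 72
u(7) = -2(72) + 2(-24) = -192
u(8) = -2(-192) + 2(72) = 528
u(9) = -2(528) + 2(-192) = -1440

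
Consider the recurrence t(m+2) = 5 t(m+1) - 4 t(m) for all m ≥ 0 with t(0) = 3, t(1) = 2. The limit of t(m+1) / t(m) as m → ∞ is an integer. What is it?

4

The characteristic equation is r^2 - 5r + 4 = 0, which factors as (r - 4)(r - 1) = 0.
So the roots are 4 and 1. Since |4| > |1| and the coefficient of 4^m is non-zero, the ratio tends to 4.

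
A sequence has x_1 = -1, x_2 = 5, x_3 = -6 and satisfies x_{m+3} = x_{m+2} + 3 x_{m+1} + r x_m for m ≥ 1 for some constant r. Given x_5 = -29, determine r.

x_4 = 9 - r
x_5 = -9 + 4r
So -9 + 4r = -29, giving r = -5.

-5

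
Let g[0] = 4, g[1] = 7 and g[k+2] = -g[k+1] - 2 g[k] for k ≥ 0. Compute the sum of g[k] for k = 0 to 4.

26

g[2] = -7 - 2·4 = -15
g[3] = -(-15) - 2·7 = 1
g[4] = -1 - 2·(-15) = 29
Sum = 4 + 7 + (-15) + 1 + 29 = 26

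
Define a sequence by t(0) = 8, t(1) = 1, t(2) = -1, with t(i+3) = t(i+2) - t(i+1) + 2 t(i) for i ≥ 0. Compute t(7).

45

t(3) = (-1) - 1 + 2·8 = 14
t(4) = 14 - (-1) + 2·1 = 17
t(5) = 17 - 14 + 2·(-1) = 1
t(6) = 1 - 17 + 2·14 = 12
t(7) = 12 - 1 + 2·17 = 45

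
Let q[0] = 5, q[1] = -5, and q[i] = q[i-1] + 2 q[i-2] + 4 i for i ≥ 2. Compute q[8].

q[2] = (-5) + 2*5 + 8 = 13
q[3] = 13 + 2*(-5) + 12 = 15
q[4] = 15 + 2*13 + 16 = 57
q[5] = 57 + 2*15 + 20 = 107
q[6] = 107 + 2*57 + 24 = 245
q[7] = 245 + 2*107 + 28 = 487
q[8] = 487 + 2*245 + 32 = 1009

1009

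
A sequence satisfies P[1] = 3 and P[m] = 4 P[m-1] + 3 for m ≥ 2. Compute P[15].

1073741823

The fixed point is 3/(1 - 4) = -1, so P[m] + 1 = 4(P[m-1] + 1).
Hence P[m] = 4·4^{m-1} - 1.
P[15] = 4·4^{14} - 1 = 4·268435456 - 1 = 1073741823.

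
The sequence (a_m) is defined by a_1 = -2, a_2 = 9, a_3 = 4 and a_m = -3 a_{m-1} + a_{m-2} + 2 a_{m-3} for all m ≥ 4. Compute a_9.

a_4 = -3*4 + 9 + 2*(-2) = -7
a_5 = -3*(-7) + 4 + 2*9 = 43
a_6 = -3*43 + (-7) + 2*4 = -128
a_7 = -3*(-128) + 43 + 2*(-7) = 413
a_8 = -3*413 + (-128) + 2*43 = -1281
a_9 = -3*(-1281) + 413 + 2*(-128) = 4000

4000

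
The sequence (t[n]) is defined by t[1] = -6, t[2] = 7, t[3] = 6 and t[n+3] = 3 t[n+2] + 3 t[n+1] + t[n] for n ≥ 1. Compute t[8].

t[4] = 3(6) + 3(7) + (-6) = 33
t[5] = 3(33) + 3(6) + 7 = 124
t[6] = 3(124) + 3(33) + 6 = 477
t[7] = 3(477) + 3(124) + 33 = 1836
t[8] = 3(1836) + 3(477) + 124 = 7063

7063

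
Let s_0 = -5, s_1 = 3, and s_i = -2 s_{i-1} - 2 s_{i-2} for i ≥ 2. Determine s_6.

-16

s_2 = -2(3) - 2(-5) = 4
s_3 = -2(4) - 2(3) = -14
s_4 = -2(-14) - 2(4) = 20
s_5 = -2(20) - 2(-14) = -12
s_6 = -2(-12) - 2(20) = -16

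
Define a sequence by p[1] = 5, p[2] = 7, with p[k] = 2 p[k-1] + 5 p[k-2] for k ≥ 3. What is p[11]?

p[3] = 2·7 + 5·5 = 39
p[4] = 2·39 + 5·7 = 113
p[5] = 2·113 + 5·39 = 421
p[6] = 2·421 + 5·113 = 1407
p[7] = 2·1407 + 5·421 = 4919
p[8] = 2·4919 + 5·1407 = 16873
p[9] = 2·16873 + 5·4919 = 58341
p[10] = 2·58341 + 5·16873 = 201047
p[11] = 2·201047 + 5·58341 = 693799

693799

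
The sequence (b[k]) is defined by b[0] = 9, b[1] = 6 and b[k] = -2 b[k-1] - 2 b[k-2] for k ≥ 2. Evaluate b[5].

b[2] = -2*6 - 2*9 = -30
b[3] = -2*(-30) - 2*6 = 48
b[4] = -2*48 - 2*(-30) = -36
b[5] = -2*(-36) - 2*48 = -24

-24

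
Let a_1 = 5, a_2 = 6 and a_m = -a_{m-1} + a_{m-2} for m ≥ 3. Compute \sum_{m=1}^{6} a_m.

a_3 = -6 + 5 = -1
a_4 = -(-1) + 6 = 7
a_5 = -7 + (-1) = -8
a_6 = -(-8) + 7 = 15
Sum = 5 + 6 + (-1) + 7 + (-8) + 15 = 24

24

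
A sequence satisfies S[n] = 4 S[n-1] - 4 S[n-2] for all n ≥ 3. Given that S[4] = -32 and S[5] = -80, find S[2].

-4

Rearranging, S[n-2] = (S[n] - 4 S[n-1]) / -4.
S[3] = (-80 - 4(-32)) / -4 = 48/-4 = -12
S[2] = (-32 - 4(-12)) / -4 = 16/-4 = -4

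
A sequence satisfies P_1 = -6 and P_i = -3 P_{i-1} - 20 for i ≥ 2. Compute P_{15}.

The fixed point is -20/(1 + 3) = -5, so P_i + 5 = -3(P_{i-1} + 5).
Hence P_i = -1·(-3)^{i-1} - 5.
P_{15} = -1·(-3)^{14} - 5 = -1·4782969 - 5 = -4782974.

-4782974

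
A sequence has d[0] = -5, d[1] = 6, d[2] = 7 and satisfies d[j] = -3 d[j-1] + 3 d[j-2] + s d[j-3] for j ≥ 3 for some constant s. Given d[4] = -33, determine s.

-3

d[3] = -3 - 5s
d[4] = 30 + 21s
So 30 + 21s = -33, giving s = -3.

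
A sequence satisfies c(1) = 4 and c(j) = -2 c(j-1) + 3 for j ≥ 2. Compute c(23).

The fixed point is 3/(1 + 2) = 1, so c(j) - 1 = -2(c(j-1) - 1).
Hence c(j) = 3·(-2)^{j-1} + 1.
c(23) = 3·(-2)^{22} + 1 = 3·4194304 + 1 = 12582913.

12582913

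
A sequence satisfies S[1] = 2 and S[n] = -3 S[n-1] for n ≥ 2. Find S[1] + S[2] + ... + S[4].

-40

S[2] = -3*2 = -6
S[3] = -3*(-6) = 18
S[4] = -3*18 = -54
Sum = 2 + (-6) + 18 + (-54) = -40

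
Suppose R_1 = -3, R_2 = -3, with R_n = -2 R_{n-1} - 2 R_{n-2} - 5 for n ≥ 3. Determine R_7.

-33

R_3 = -2·(-3) - 2·(-3) - 5 = 7
R_4 = -2·7 - 2·(-3) - 5 = -13
R_5 = -2·(-13) - 2·7 - 5 = 7
R_6 = -2·7 - 2·(-13) - 5 = 7
R_7 = -2·7 - 2·7 - 5 = -33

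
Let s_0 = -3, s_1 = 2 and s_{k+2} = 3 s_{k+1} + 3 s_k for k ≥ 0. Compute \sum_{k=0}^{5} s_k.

s_2 = 3·2 + 3·(-3) = -3
s_3 = 3·(-3) + 3·2 = -3
s_4 = 3·(-3) + 3·(-3) = -18
s_5 = 3·(-18) + 3·(-3) = -63
Sum = (-3) + 2 + (-3) + (-3) + (-18) + (-63) = -88

-88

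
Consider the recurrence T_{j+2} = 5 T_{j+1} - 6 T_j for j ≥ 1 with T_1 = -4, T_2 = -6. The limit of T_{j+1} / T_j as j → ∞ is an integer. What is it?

3

The characteristic equation is r^2 - 5r + 6 = 0, which factors as (r - 3)(r - 2) = 0.
So the roots are 3 and 2. Since |3| > |2| and the coefficient of 3^j is non-zero, the ratio tends to 3.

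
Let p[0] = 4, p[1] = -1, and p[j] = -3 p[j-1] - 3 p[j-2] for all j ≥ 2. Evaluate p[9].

p[2] = -3*(-1) - 3*4 = -9
p[3] = -3*(-9) - 3*(-1) = 30
p[4] = -3*30 - 3*(-9) = -63
p[5] = -3*(-63) - 3*30 = 99
p[6] = -3*99 - 3*(-63) = -108
p[7] = -3*(-108) - 3*99 = 27
p[8] = -3*27 - 3*(-108) = 243
p[9] = -3*243 - 3*27 = -810

-810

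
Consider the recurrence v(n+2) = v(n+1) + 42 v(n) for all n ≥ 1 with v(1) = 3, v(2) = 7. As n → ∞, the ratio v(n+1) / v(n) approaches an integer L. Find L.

7

The characteristic equation is r^2 - r - 42 = 0, which factors as (r - 7)(r + 6) = 0.
So the roots are 7 and -6. Since |7| > |-6| and the coefficient of 7^n is non-zero, the ratio tends to 7.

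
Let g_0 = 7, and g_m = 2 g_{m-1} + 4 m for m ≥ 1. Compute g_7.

g_1 = 2·7 + 4 = 18
g_2 = 2·18 + 8 = 44
g_3 = 2·44 + 12 = 100
g_4 = 2·100 + 16 = 216
g_5 = 2·216 + 20 = 452
g_6 = 2·452 + 24 = 928
g_7 = 2·928 + 28 = 1884

1884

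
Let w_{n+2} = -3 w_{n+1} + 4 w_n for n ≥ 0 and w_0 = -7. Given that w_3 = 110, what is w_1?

Let w_1 = y.
w_2 = -28 - 3y
w_3 = 84 + 13y
So 84 + 13y = 110, giving y = 2.

2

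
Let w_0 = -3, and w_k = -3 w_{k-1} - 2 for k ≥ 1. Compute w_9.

49207

w_1 = -3*(-3) - 2 = 7
w_2 = -3*7 - 2 = -23
w_3 = -3*(-23) - 2 = 67
w_4 = -3*67 - 2 = -203
w_5 = -3*(-203) - 2 = 607
w_6 = -3*607 - 2 = -1823
w_7 = -3*(-1823) - 2 = 5467
w_8 = -3*5467 - 2 = -16403
w_9 = -3*(-16403) - 2 = 49207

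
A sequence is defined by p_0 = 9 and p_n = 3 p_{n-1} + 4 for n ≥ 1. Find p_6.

p_1 = 3*9 + 4 = 31
p_2 = 3*31 + 4 = 97
p_3 = 3*97 + 4 = 295
p_4 = 3*295 + 4 = 889
p_5 = 3*889 + 4 = 2671
p_6 = 3*2671 + 4 = 8017

8017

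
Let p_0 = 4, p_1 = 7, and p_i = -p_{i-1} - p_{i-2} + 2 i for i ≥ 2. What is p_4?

9

p_2 = -7 - 4 + 4 = -7
p_3 = -(-7) - 7 + 6 = 6
p_4 = -6 - (-7) + 8 = 9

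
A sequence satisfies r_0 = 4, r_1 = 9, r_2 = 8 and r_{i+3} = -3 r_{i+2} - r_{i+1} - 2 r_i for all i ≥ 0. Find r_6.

r_3 = -3·8 - 9 - 2·4 = -41
r_4 = -3·(-41) - 8 - 2·9 = 97
r_5 = -3·97 - (-41) - 2·8 = -266
r_6 = -3·(-266) - 97 - 2·(-41) = 783

783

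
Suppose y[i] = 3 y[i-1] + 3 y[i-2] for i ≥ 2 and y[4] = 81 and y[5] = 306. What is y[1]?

1

Rearranging, y[i-2] = (y[i] - 3 y[i-1]) / 3.
y[3] = (306 - 3*81) / 3 = 63/3 = 21
y[2] = (81 - 3*21) / 3 = 18/3 = 6
y[1] = (21 - 3*6) / 3 = 3/3 = 1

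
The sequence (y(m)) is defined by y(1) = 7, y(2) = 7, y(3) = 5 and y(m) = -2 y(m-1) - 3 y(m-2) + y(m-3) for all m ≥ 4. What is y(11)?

y(4) = -2(5) - 3(7) + 7 = -24
y(5) = -2(-24) - 3(5) + 7 = 40
y(6) = -2(40) - 3(-24) + 5 = -3
y(7) = -2(-3) - 3(40) + (-24) = -138
y(8) = -2(-138) - 3(-3) + 40 = 325
y(9) = -2(325) - 3(-138) + (-3) = -239
y(10) = -2(-239) - 3(325) + (-138) = -635
y(11) = -2(-635) - 3(-239) + 325 = 2312

2312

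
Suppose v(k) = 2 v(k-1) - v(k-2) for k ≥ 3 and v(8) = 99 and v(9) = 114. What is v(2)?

Rearranging, v(k-2) = -(v(k) - 2 v(k-1)).
v(7) = -(114 - 2(99)) = 84
v(6) = -(99 - 2(84)) = 69
v(5) = -(84 - 2(69)) = 54
v(4) = -(69 - 2(54)) = 39
v(3) = -(54 - 2(39)) = 24
v(2) = -(39 - 2(24)) = 9

9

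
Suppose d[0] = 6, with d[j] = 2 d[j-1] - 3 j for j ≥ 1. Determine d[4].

18

d[1] = 2(6) - 3 = 9
d[2] = 2(9) - 6 = 12
d[3] = 2(12) - 9 = 15
d[4] = 2(15) - 12 = 18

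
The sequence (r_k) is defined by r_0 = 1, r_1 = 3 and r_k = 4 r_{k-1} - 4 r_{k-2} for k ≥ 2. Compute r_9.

2816

r_2 = 4*3 - 4*1 = 8
r_3 = 4*8 - 4*3 = 20
r_4 = 4*20 - 4*8 = 48
r_5 = 4*48 - 4*20 = 112
r_6 = 4*112 - 4*48 = 256
r_7 = 4*256 - 4*112 = 576
r_8 = 4*576 - 4*256 = 1280
r_9 = 4*1280 - 4*576 = 2816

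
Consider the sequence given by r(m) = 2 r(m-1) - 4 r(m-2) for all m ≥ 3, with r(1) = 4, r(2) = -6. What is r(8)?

-384

r(3) = 2*(-6) - 4*4 = -28
r(4) = 2*(-28) - 4*(-6) = -32
r(5) = 2*(-32) - 4*(-28) = 48
r(6) = 2*48 - 4*(-32) = 224
r(7) = 2*224 - 4*48 = 256
r(8) = 2*256 - 4*224 = -384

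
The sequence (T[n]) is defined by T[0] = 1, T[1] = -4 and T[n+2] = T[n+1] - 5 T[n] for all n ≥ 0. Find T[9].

T[2] = (-4) - 5*1 = -9
T[3] = (-9) - 5*(-4) = 11
T[4] = 11 - 5*(-9) = 56
T[5] = 56 - 5*11 = 1
T[6] = 1 - 5*56 = -279
T[7] = (-279) - 5*1 = -284
T[8] = (-284) - 5*(-279) = 1111
T[9] = 1111 - 5*(-284) = 2531

2531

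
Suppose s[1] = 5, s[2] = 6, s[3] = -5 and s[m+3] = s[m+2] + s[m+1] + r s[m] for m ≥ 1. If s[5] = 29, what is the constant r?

s[4] = 1 + 5r
s[5] = -4 + 11r
So -4 + 11r = 29, giving r = 3.

3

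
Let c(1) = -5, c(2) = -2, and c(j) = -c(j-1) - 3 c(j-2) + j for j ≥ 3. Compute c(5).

c(3) = -(-2) - 3·(-5) + 3 = 20
c(4) = -20 - 3·(-2) + 4 = -10
c(5) = -(-10) - 3·20 + 5 = -45

-45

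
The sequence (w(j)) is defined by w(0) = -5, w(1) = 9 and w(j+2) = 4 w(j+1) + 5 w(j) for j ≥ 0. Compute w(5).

w(2) = 4(9) + 5(-5) = 11
w(3) = 4(11) + 5(9) = 89
w(4) = 4(89) + 5(11) = 411
w(5) = 4(411) + 5(89) = 2089

2089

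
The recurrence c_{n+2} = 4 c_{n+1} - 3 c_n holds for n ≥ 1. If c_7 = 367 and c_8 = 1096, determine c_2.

Rearranging, c_{n-2} = (c_n - 4 c_{n-1}) / -3.
c_6 = (1096 - 4*367) / -3 = -372/-3 = 124
c_5 = (367 - 4*124) / -3 = -129/-3 = 43
c_4 = (124 - 4*43) / -3 = -48/-3 = 16
c_3 = (43 - 4*16) / -3 = -21/-3 = 7
c_2 = (16 - 4*7) / -3 = -12/-3 = 4

4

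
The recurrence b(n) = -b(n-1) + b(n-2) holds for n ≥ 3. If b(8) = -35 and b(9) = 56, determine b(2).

Rearranging, b(n-2) = b(n) + b(n-1).
b(7) = 56 + (-35) = 21
b(6) = -35 + 21 = -14
b(5) = 21 + (-14) = 7
b(4) = -14 + 7 = -7
b(3) = 7 + (-7) = 0
b(2) = -7 + 0 = -7

-7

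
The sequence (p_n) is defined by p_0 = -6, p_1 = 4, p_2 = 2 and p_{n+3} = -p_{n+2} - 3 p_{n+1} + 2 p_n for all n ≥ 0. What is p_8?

594

p_3 = -2 - 3*4 + 2*(-6) = -26
p_4 = -(-26) - 3*2 + 2*4 = 28
p_5 = -28 - 3*(-26) + 2*2 = 54
p_6 = -54 - 3*28 + 2*(-26) = -190
p_7 = -(-190) - 3*54 + 2*28 = 84
p_8 = -84 - 3*(-190) + 2*54 = 594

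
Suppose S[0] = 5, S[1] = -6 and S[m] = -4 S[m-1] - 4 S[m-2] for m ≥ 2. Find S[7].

S[2] = -4(-6) - 4(5) = 4
S[3] = -4(4) - 4(-6) = 8
S[4] = -4(8) - 4(4) = -48
S[5] = -4(-48) - 4(8) = 160
S[6] = -4(160) - 4(-48) = -448
S[7] = -4(-448) - 4(160) = 1152

1152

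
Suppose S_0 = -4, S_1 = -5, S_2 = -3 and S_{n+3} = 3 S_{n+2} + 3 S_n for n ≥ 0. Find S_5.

S_3 = 3*(-3) + 3*(-4) = -21
S_4 = 3*(-21) + 3*(-5) = -78
S_5 = 3*(-78) + 3*(-3) = -243

-243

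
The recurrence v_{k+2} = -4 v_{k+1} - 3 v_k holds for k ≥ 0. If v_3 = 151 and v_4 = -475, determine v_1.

7

Rearranging, v_{k-2} = (v_k + 4 v_{k-1}) / -3.
v_2 = (-475 + 4*151) / -3 = 129/-3 = -43
v_1 = (151 + 4*(-43)) / -3 = -21/-3 = 7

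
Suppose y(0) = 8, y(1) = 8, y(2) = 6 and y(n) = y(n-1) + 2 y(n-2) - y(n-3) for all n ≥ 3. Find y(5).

40

y(3) = 6 + 2·8 - 8 = 14
y(4) = 14 + 2·6 - 8 = 18
y(5) = 18 + 2·14 - 6 = 40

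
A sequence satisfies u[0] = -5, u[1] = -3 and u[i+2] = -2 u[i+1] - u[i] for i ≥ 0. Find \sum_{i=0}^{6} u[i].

u[2] = -2·(-3) - (-5) = 11
u[3] = -2·11 - (-3) = -19
u[4] = -2·(-19) - 11 = 27
u[5] = -2·27 - (-19) = -35
u[6] = -2·(-35) - 27 = 43
Sum = (-5) + (-3) + 11 + (-19) + 27 + (-35) + 43 = 19

19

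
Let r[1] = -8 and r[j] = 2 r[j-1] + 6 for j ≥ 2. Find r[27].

-134217734

The fixed point is 6/(1 - 2) = -6, so r[j] + 6 = 2(r[j-1] + 6).
Hence r[j] = -2·2^{j-1} - 6.
r[27] = -2·2^{26} - 6 = -2·67108864 - 6 = -134217734.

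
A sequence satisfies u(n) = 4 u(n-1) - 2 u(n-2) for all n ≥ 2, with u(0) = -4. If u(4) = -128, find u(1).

Let u(1) = v.
u(2) = 8 + 4v
u(3) = 32 + 14v
u(4) = 112 + 48v
So 112 + 48v = -128, giving v = -5.

-5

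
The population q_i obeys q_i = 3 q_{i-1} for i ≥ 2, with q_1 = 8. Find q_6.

1944

q_2 = 3·8 = 24
q_3 = 3·24 = 72
q_4 = 3·72 = 216
q_5 = 3·216 = 648
q_6 = 3·648 = 1944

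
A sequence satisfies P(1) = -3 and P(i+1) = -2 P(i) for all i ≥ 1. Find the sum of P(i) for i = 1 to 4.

P(2) = -2*(-3) = 6
P(3) = -2*6 = -12
P(4) = -2*(-12) = 24
Sum = (-3) + 6 + (-12) + 24 = 15

15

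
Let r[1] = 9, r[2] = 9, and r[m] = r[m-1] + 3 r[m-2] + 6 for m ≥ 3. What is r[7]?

1065

r[3] = 9 + 3·9 + 6 = 42
r[4] = 42 + 3·9 + 6 = 75
r[5] = 75 + 3·42 + 6 = 207
r[6] = 207 + 3·75 + 6 = 438
r[7] = 438 + 3·207 + 6 = 1065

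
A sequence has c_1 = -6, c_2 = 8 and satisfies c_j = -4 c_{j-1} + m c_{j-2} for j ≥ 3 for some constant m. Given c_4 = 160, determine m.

c_3 = -32 - 6m
c_4 = 128 + 32m
So 128 + 32m = 160, giving m = 1.

1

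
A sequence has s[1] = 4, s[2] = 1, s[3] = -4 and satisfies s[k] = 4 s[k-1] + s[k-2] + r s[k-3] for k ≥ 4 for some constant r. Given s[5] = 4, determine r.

s[4] = -15 + 4r
s[5] = -64 + 17r
So -64 + 17r = 4, giving r = 4.

4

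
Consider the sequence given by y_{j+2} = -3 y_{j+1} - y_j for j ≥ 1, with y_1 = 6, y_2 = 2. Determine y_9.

-4236

y_3 = -3(2) - 6 = -12
y_4 = -3(-12) - 2 = 34
y_5 = -3(34) - (-12) = -90
y_6 = -3(-90) - 34 = 236
y_7 = -3(236) - (-90) = -618
y_8 = -3(-618) - 236 = 1618
y_9 = -3(1618) - (-618) = -4236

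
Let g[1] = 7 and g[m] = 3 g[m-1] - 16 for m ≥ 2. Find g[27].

-2541865828321

The fixed point is -16/(1 - 3) = 8, so g[m] - 8 = 3(g[m-1] - 8).
Hence g[m] = -1·3^{m-1} + 8.
g[27] = -1·3^{26} + 8 = -1·2541865828329 + 8 = -2541865828321.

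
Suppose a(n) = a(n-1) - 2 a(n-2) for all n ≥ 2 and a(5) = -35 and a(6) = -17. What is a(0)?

-6

Rearranging, a(n-2) = (a(n) - a(n-1)) / -2.
a(4) = (-17 - (-35)) / -2 = 18/-2 = -9
a(3) = (-35 - (-9)) / -2 = -26/-2 = 13
a(2) = (-9 - 13) / -2 = -22/-2 = 11
a(1) = (13 - 11) / -2 = 2/-2 = -1
a(0) = (11 - (-1)) / -2 = 12/-2 = -6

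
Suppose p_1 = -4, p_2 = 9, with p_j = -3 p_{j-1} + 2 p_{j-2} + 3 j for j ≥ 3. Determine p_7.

-4652

p_3 = -3·9 + 2·(-4) + 9 = -26
p_4 = -3·(-26) + 2·9 + 12 = 108
p_5 = -3·108 + 2·(-26) + 15 = -361
p_6 = -3·(-361) + 2·108 + 18 = 1317
p_7 = -3·1317 + 2·(-361) + 21 = -4652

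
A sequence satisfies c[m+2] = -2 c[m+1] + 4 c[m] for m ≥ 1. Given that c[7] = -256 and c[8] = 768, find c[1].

-4

Rearranging, c[m-2] = (c[m] + 2 c[m-1]) / 4.
c[6] = (768 + 2(-256)) / 4 = 256/4 = 64
c[5] = (-256 + 2(64)) / 4 = -128/4 = -32
c[4] = (64 + 2(-32)) / 4 = 0/4 = 0
c[3] = (-32 + 2(0)) / 4 = -32/4 = -8
c[2] = (0 + 2(-8)) / 4 = -16/4 = -4
c[1] = (-8 + 2(-4)) / 4 = -16/4 = -4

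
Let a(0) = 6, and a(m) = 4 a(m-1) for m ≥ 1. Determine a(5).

a(1) = 4*6 = 24
a(2) = 4*24 = 96
a(3) = 4*96 = 384
a(4) = 4*384 = 1536
a(5) = 4*1536 = 6144

6144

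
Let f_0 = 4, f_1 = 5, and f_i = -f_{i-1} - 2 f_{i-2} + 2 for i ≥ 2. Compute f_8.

f_2 = -5 - 2·4 + 2 = -11
f_3 = -(-11) - 2·5 + 2 = 3
f_4 = -3 - 2·(-11) + 2 = 21
f_5 = -21 - 2·3 + 2 = -25
f_6 = -(-25) - 2·21 + 2 = -15
f_7 = -(-15) - 2·(-25) + 2 = 67
f_8 = -67 - 2·(-15) + 2 = -35

-35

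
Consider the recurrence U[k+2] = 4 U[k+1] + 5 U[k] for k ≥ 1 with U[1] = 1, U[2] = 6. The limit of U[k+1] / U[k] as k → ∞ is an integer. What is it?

5

The characteristic equation is r^2 - 4r - 5 = 0, which factors as (r - 5)(r + 1) = 0.
So the roots are 5 and -1. Since |5| > |-1| and the coefficient of 5^k is non-zero, the ratio tends to 5.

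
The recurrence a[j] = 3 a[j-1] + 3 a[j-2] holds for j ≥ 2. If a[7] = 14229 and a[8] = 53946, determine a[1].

5

Rearranging, a[j-2] = (a[j] - 3 a[j-1]) / 3.
a[6] = (53946 - 3(14229)) / 3 = 11259/3 = 3753
a[5] = (14229 - 3(3753)) / 3 = 2970/3 = 990
a[4] = (3753 - 3(990)) / 3 = 783/3 = 261
a[3] = (990 - 3(261)) / 3 = 207/3 = 69
a[2] = (261 - 3(69)) / 3 = 54/3 = 18
a[1] = (69 - 3(18)) / 3 = 15/3 = 5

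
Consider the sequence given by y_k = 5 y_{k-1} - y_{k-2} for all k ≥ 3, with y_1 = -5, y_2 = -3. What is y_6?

-1078

y_3 = 5*(-3) - (-5) = -10
y_4 = 5*(-10) - (-3) = -47
y_5 = 5*(-47) - (-10) = -225
y_6 = 5*(-225) - (-47) = -1078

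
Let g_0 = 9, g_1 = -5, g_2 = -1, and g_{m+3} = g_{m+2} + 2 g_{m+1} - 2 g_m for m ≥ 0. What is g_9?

-365

g_3 = (-1) + 2*(-5) - 2*9 = -29
g_4 = (-29) + 2*(-1) - 2*(-5) = -21
g_5 = (-21) + 2*(-29) - 2*(-1) = -77
g_6 = (-77) + 2*(-21) - 2*(-29) = -61
g_7 = (-61) + 2*(-77) - 2*(-21) = -173
g_8 = (-173) + 2*(-61) - 2*(-77) = -141
g_9 = (-141) + 2*(-173) - 2*(-61) = -365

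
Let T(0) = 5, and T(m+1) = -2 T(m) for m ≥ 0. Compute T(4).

80

T(1) = -2(5) = -10
T(2) = -2(-10) = 20
T(3) = -2(20) = -40
T(4) = -2(-40) = 80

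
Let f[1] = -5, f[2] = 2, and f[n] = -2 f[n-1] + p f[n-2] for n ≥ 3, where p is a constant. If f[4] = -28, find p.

f[3] = -4 - 5p
f[4] = 8 + 12p
So 8 + 12p = -28, giving p = -3.

-3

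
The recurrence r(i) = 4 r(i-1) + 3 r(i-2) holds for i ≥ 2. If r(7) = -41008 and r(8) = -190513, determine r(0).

Rearranging, r(i-2) = (r(i) - 4 r(i-1)) / 3.
r(6) = (-190513 - 4·(-41008)) / 3 = -26481/3 = -8827
r(5) = (-41008 - 4·(-8827)) / 3 = -5700/3 = -1900
r(4) = (-8827 - 4·(-1900)) / 3 = -1227/3 = -409
r(3) = (-1900 - 4·(-409)) / 3 = -264/3 = -88
r(2) = (-409 - 4·(-88)) / 3 = -57/3 = -19
r(1) = (-88 - 4·(-19)) / 3 = -12/3 = -4
r(0) = (-19 - 4·(-4)) / 3 = -3/3 = -1

-1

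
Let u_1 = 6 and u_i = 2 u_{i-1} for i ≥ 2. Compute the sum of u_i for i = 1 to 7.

762

u_2 = 2(6) = 12
u_3 = 2(12) = 24
u_4 = 2(24) = 48
u_5 = 2(48) = 96
u_6 = 2(96) = 192
u_7 = 2(192) = 384
Sum = 6 + 12 + 24 + 48 + 96 + 192 + 384 = 762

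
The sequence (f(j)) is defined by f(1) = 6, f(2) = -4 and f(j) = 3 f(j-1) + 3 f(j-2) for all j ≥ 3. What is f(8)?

f(3) = 3(-4) + 3(6) = 6
f(4) = 3(6) + 3(-4) = 6
f(5) = 3(6) + 3(6) = 36
f(6) = 3(36) + 3(6) = 126
f(7) = 3(126) + 3(36) = 486
f(8) = 3(486) + 3(126) = 1836

1836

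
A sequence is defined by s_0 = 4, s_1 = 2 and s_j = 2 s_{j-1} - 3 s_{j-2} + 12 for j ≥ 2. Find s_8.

-140

s_2 = 2(2) - 3(4) + 12 = 4
s_3 = 2(4) - 3(2) + 12 = 14
s_4 = 2(14) - 3(4) + 12 = 28
s_5 = 2(28) - 3(14) + 12 = 26
s_6 = 2(26) - 3(28) + 12 = -20
s_7 = 2(-20) - 3(26) + 12 = -106
s_8 = 2(-106) - 3(-20) + 12 = -140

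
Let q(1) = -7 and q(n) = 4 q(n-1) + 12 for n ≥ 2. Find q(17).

-12884901892

The fixed point is 12/(1 - 4) = -4, so q(n) + 4 = 4(q(n-1) + 4).
Hence q(n) = -3·4^{n-1} - 4.
q(17) = -3·4^{16} - 4 = -3·4294967296 - 4 = -12884901892.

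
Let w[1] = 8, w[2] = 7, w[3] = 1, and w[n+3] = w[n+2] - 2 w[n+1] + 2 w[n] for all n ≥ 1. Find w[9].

43

w[4] = 1 - 2(7) + 2(8) = 3
w[5] = 3 - 2(1) + 2(7) = 15
w[6] = 15 - 2(3) + 2(1) = 11
w[7] = 11 - 2(15) + 2(3) = -13
w[8] = (-13) - 2(11) + 2(15) = -5
w[9] = (-5) - 2(-13) + 2(11) = 43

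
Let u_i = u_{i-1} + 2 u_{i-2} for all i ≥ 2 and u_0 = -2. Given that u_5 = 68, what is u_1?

8

Let u_1 = w.
u_2 = -4 + w
u_3 = -4 + 3w
u_4 = -12 + 5w
u_5 = -20 + 11w
So -20 + 11w = 68, giving w = 8.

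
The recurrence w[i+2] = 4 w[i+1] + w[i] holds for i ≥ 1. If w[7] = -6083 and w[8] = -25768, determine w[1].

Rearranging, w[i-2] = w[i] - 4 w[i-1].
w[6] = -25768 - 4*(-6083) = -1436
w[5] = -6083 - 4*(-1436) = -339
w[4] = -1436 - 4*(-339) = -80
w[3] = -339 - 4*(-80) = -19
w[2] = -80 - 4*(-19) = -4
w[1] = -19 - 4*(-4) = -3

-3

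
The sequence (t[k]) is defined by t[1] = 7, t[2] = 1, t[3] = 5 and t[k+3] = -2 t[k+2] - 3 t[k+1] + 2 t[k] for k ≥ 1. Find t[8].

-87

t[4] = -2·5 - 3·1 + 2·7 = 1
t[5] = -2·1 - 3·5 + 2·1 = -15
t[6] = -2·(-15) - 3·1 + 2·5 = 37
t[7] = -2·37 - 3·(-15) + 2·1 = -27
t[8] = -2·(-27) - 3·37 + 2·(-15) = -87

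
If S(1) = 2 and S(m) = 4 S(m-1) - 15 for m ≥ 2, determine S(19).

-206158430203

The fixed point is -15/(1 - 4) = 5, so S(m) - 5 = 4(S(m-1) - 5).
Hence S(m) = -3·4^{m-1} + 5.
S(19) = -3·4^{18} + 5 = -3·68719476736 + 5 = -206158430203.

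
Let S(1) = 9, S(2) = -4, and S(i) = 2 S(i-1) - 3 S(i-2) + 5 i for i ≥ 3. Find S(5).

S(3) = 2*(-4) - 3*9 + 15 = -20
S(4) = 2*(-20) - 3*(-4) + 20 = -8
S(5) = 2*(-8) - 3*(-20) + 25 = 69

69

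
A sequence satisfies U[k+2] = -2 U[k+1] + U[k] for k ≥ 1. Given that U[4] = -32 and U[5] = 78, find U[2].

Rearranging, U[k-2] = U[k] + 2 U[k-1].
U[3] = 78 + 2(-32) = 14
U[2] = -32 + 2(14) = -4

-4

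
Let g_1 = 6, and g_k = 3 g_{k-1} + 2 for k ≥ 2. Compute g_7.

g_2 = 3(6) + 2 = 20
g_3 = 3(20) + 2 = 62
g_4 = 3(62) + 2 = 188
g_5 = 3(188) + 2 = 566
g_6 = 3(566) + 2 = 1700
g_7 = 3(1700) + 2 = 5102

5102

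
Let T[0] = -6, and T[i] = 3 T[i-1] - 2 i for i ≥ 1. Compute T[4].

-602

T[1] = 3(-6) - 2 = -20
T[2] = 3(-20) - 4 = -64
T[3] = 3(-64) - 6 = -198
T[4] = 3(-198) - 8 = -602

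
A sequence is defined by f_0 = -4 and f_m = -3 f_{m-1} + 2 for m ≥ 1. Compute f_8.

-29524

f_1 = -3·(-4) + 2 = 14
f_2 = -3·14 + 2 = -40
f_3 = -3·(-40) + 2 = 122
f_4 = -3·122 + 2 = -364
f_5 = -3·(-364) + 2 = 1094
f_6 = -3·1094 + 2 = -3280
f_7 = -3·(-3280) + 2 = 9842
f_8 = -3·9842 + 2 = -29524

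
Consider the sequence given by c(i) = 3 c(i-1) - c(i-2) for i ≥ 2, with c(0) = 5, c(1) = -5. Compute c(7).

-2605

c(2) = 3(-5) - 5 = -20
c(3) = 3(-20) - (-5) = -55
c(4) = 3(-55) - (-20) = -145
c(5) = 3(-145) - (-55) = -380
c(6) = 3(-380) - (-145) = -995
c(7) = 3(-995) - (-380) = -2605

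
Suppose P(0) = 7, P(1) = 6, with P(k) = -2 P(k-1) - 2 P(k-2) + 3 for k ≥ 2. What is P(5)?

-21

P(2) = -2(6) - 2(7) + 3 = -23
P(3) = -2(-23) - 2(6) + 3 = 37
P(4) = -2(37) - 2(-23) + 3 = -25
P(5) = -2(-25) - 2(37) + 3 = -21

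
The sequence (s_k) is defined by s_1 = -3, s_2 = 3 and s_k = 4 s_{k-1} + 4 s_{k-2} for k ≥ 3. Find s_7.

s_3 = 4*3 + 4*(-3) = 0
s_4 = 4*0 + 4*3 = 12
s_5 = 4*12 + 4*0 = 48
s_6 = 4*48 + 4*12 = 240
s_7 = 4*240 + 4*48 = 1152

1152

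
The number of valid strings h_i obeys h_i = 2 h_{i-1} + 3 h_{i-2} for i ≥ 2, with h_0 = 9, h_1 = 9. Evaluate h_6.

h_2 = 2(9) + 3(9) = 45
h_3 = 2(45) + 3(9) = 117
h_4 = 2(117) + 3(45) = 369
h_5 = 2(369) + 3(117) = 1089
h_6 = 2(1089) + 3(369) = 3285

3285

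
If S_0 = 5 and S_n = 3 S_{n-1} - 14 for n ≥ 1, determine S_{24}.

The fixed point is -14/(1 - 3) = 7, so S_n - 7 = 3(S_{n-1} - 7).
Hence S_n = -2·3^n + 7.
S_{24} = -2·3^{24} + 7 = -2·282429536481 + 7 = -564859072955.

-564859072955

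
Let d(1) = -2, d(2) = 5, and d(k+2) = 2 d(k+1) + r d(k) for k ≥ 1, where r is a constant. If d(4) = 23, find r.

3

d(3) = 10 - 2r
d(4) = 20 + r
So 20 + r = 23, giving r = 3.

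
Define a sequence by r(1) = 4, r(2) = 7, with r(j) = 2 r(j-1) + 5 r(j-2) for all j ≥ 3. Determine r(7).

4414

r(3) = 2*7 + 5*4 = 34
r(4) = 2*34 + 5*7 = 103
r(5) = 2*103 + 5*34 = 376
r(6) = 2*376 + 5*103 = 1267
r(7) = 2*1267 + 5*376 = 4414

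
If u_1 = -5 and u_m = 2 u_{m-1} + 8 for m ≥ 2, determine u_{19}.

786424

The fixed point is 8/(1 - 2) = -8, so u_m + 8 = 2(u_{m-1} + 8).
Hence u_m = 3·2^{m-1} - 8.
u_{19} = 3·2^{18} - 8 = 3·262144 - 8 = 786424.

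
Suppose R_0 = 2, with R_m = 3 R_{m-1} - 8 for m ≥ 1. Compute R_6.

-1454

R_1 = 3(2) - 8 = -2
R_2 = 3(-2) - 8 = -14
R_3 = 3(-14) - 8 = -50
R_4 = 3(-50) - 8 = -158
R_5 = 3(-158) - 8 = -482
R_6 = 3(-482) - 8 = -1454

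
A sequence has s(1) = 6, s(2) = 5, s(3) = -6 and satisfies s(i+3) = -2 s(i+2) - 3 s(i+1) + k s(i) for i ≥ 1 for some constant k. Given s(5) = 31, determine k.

s(4) = -3 + 6k
s(5) = 24 - 7k
So 24 - 7k = 31, giving k = -1.

-1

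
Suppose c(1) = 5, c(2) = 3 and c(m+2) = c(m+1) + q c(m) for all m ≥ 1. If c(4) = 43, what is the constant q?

c(3) = 3 + 5q
c(4) = 3 + 8q
So 3 + 8q = 43, giving q = 5.

5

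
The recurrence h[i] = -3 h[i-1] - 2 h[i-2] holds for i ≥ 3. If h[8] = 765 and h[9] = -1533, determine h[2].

9

Rearranging, h[i-2] = (h[i] + 3 h[i-1]) / -2.
h[7] = (-1533 + 3(765)) / -2 = 762/-2 = -381
h[6] = (765 + 3(-381)) / -2 = -378/-2 = 189
h[5] = (-381 + 3(189)) / -2 = 186/-2 = -93
h[4] = (189 + 3(-93)) / -2 = -90/-2 = 45
h[3] = (-93 + 3(45)) / -2 = 42/-2 = -21
h[2] = (45 + 3(-21)) / -2 = -18/-2 = 9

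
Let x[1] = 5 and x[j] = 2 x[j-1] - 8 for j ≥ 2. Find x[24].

-25165816

The fixed point is -8/(1 - 2) = 8, so x[j] - 8 = 2(x[j-1] - 8).
Hence x[j] = -3·2^{j-1} + 8.
x[24] = -3·2^{23} + 8 = -3·8388608 + 8 = -25165816.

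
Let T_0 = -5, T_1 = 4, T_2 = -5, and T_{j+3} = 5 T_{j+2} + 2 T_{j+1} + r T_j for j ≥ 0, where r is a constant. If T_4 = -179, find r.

4

T_3 = -17 - 5r
T_4 = -95 - 21r
So -95 - 21r = -179, giving r = 4.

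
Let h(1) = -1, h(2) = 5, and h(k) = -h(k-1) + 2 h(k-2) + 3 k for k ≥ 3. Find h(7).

-40

h(3) = -5 + 2(-1) + 9 = 2
h(4) = -2 + 2(5) + 12 = 20
h(5) = -20 + 2(2) + 15 = -1
h(6) = -(-1) + 2(20) + 18 = 59
h(7) = -59 + 2(-1) + 21 = -40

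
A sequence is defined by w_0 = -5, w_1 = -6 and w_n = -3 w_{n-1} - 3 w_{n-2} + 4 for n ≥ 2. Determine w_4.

160

w_2 = -3·(-6) - 3·(-5) + 4 = 37
w_3 = -3·37 - 3·(-6) + 4 = -89
w_4 = -3·(-89) - 3·37 + 4 = 160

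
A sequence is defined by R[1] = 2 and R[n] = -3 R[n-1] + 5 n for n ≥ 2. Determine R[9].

-1218

R[2] = -3·2 + 10 = 4
R[3] = -3·4 + 15 = 3
R[4] = -3·3 + 20 = 11
R[5] = -3·11 + 25 = -8
R[6] = -3·(-8) + 30 = 54
R[7] = -3·54 + 35 = -127
R[8] = -3·(-127) + 40 = 421
R[9] = -3·421 + 45 = -1218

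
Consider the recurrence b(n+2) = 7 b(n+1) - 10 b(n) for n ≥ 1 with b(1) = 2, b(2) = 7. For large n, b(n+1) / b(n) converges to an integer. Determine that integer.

5

The characteristic equation is r^2 - 7r + 10 = 0, which factors as (r - 5)(r - 2) = 0.
So the roots are 5 and 2. Since |5| > |2| and the coefficient of 5^n is non-zero, the ratio tends to 5.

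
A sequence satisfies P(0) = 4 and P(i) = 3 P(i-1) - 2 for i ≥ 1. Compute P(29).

The fixed point is -2/(1 - 3) = 1, so P(i) - 1 = 3(P(i-1) - 1).
Hence P(i) = 3·3^i + 1.
P(29) = 3·3^{29} + 1 = 3·68630377364883 + 1 = 205891132094650.

205891132094650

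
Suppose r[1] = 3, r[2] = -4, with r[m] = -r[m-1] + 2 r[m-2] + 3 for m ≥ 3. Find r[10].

r[3] = -(-4) + 2*3 + 3 = 13
r[4] = -13 + 2*(-4) + 3 = -18
r[5] = -(-18) + 2*13 + 3 = 47
r[6] = -47 + 2*(-18) + 3 = -80
r[7] = -(-80) + 2*47 + 3 = 177
r[8] = -177 + 2*(-80) + 3 = -334
r[9] = -(-334) + 2*177 + 3 = 691
r[10] = -691 + 2*(-334) + 3 = -1356

-1356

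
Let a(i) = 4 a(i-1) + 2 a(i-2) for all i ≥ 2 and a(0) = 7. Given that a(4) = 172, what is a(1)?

Let a(1) = z.
a(2) = 14 + 4z
a(3) = 56 + 18z
a(4) = 252 + 80z
So 252 + 80z = 172, giving z = -1.

-1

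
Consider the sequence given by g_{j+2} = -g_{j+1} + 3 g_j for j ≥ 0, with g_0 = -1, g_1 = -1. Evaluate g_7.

23

g_2 = -(-1) + 3(-1) = -2
g_3 = -(-2) + 3(-1) = -1
g_4 = -(-1) + 3(-2) = -5
g_5 = -(-5) + 3(-1) = 2
g_6 = -2 + 3(-5) = -17
g_7 = -(-17) + 3(2) = 23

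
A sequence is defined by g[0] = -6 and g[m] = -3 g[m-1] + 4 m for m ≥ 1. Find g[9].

132870

g[1] = -3(-6) + 4 = 22
g[2] = -3(22) + 8 = -58
g[3] = -3(-58) + 12 = 186
g[4] = -3(186) + 16 = -542
g[5] = -3(-542) + 20 = 1646
g[6] = -3(1646) + 24 = -4914
g[7] = -3(-4914) + 28 = 14770
g[8] = -3(14770) + 32 = -44278
g[9] = -3(-44278) + 36 = 132870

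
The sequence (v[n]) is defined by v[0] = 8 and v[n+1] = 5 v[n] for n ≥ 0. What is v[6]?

125000

v[1] = 5*8 = 40
v[2] = 5*40 = 200
v[3] = 5*200 = 1000
v[4] = 5*1000 = 5000
v[5] = 5*5000 = 25000
v[6] = 5*25000 = 125000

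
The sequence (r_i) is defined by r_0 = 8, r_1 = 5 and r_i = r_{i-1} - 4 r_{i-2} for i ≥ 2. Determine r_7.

r_2 = 5 - 4*8 = -27
r_3 = (-27) - 4*5 = -47
r_4 = (-47) - 4*(-27) = 61
r_5 = 61 - 4*(-47) = 249
r_6 = 249 - 4*61 = 5
r_7 = 5 - 4*249 = -991

-991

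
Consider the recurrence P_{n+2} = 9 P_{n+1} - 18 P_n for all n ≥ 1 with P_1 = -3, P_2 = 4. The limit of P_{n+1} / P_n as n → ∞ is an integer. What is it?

6

The characteristic equation is r^2 - 9r + 18 = 0, which factors as (r - 6)(r - 3) = 0.
So the roots are 6 and 3. Since |6| > |3| and the coefficient of 6^n is non-zero, the ratio tends to 6.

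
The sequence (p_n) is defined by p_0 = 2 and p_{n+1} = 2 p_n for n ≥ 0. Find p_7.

256

p_1 = 2*2 = 4
p_2 = 2*4 = 8
p_3 = 2*8 = 16
p_4 = 2*16 = 32
p_5 = 2*32 = 64
p_6 = 2*64 = 128
p_7 = 2*128 = 256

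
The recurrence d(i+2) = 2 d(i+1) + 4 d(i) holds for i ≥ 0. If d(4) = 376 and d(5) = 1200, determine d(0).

5

Rearranging, d(i-2) = (d(i) - 2 d(i-1)) / 4.
d(3) = (1200 - 2*376) / 4 = 448/4 = 112
d(2) = (376 - 2*112) / 4 = 152/4 = 38
d(1) = (112 - 2*38) / 4 = 36/4 = 9
d(0) = (38 - 2*9) / 4 = 20/4 = 5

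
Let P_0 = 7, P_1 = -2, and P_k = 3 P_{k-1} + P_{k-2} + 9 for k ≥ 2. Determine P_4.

130

P_2 = 3·(-2) + 7 + 9 = 10
P_3 = 3·10 + (-2) + 9 = 37
P_4 = 3·37 + 10 + 9 = 130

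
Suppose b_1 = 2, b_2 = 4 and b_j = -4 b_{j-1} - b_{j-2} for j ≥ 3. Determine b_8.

13204

b_3 = -4*4 - 2 = -18
b_4 = -4*(-18) - 4 = 68
b_5 = -4*68 - (-18) = -254
b_6 = -4*(-254) - 68 = 948
b_7 = -4*948 - (-254) = -3538
b_8 = -4*(-3538) - 948 = 13204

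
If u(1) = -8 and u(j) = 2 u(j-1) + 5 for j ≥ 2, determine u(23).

The fixed point is 5/(1 - 2) = -5, so u(j) + 5 = 2(u(j-1) + 5).
Hence u(j) = -3·2^{j-1} - 5.
u(23) = -3·2^{22} - 5 = -3·4194304 - 5 = -12582917.

-12582917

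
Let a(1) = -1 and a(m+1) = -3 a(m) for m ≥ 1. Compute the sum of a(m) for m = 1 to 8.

1640

a(2) = -3·(-1) = 3
a(3) = -3·3 = -9
a(4) = -3·(-9) = 27
a(5) = -3·27 = -81
a(6) = -3·(-81) = 243
a(7) = -3·243 = -729
a(8) = -3·(-729) = 2187
Sum = (-1) + 3 + (-9) + 27 + (-81) + 243 + (-729) + 2187 = 1640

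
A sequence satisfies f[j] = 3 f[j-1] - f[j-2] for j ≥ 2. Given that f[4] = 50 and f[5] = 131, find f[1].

Rearranging, f[j-2] = -(f[j] - 3 f[j-1]).
f[3] = -(131 - 3(50)) = 19
f[2] = -(50 - 3(19)) = 7
f[1] = -(19 - 3(7)) = 2

2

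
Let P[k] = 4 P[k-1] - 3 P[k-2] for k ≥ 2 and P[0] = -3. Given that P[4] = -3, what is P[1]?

-3

Let P[1] = y.
P[2] = 9 + 4y
P[3] = 36 + 13y
P[4] = 117 + 40y
So 117 + 40y = -3, giving y = -3.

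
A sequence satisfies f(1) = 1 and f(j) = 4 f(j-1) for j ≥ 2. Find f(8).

f(2) = 4(1) = 4
f(3) = 4(4) = 16
f(4) = 4(16) = 64
f(5) = 4(64) = 256
f(6) = 4(256) = 1024
f(7) = 4(1024) = 4096
f(8) = 4(4096) = 16384

16384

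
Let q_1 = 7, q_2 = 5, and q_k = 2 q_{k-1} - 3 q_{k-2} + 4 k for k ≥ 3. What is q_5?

q_3 = 2(5) - 3(7) + 12 = 1
q_4 = 2(1) - 3(5) + 16 = 3
q_5 = 2(3) - 3(1) + 20 = 23

23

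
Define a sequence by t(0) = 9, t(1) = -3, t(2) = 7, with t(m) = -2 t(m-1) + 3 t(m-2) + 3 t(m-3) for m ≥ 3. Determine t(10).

t(3) = -2·7 + 3·(-3) + 3·9 = 4
t(4) = -2·4 + 3·7 + 3·(-3) = 4
t(5) = -2·4 + 3·4 + 3·7 = 25
t(6) = -2·25 + 3·4 + 3·4 = -26
t(7) = -2·(-26) + 3·25 + 3·4 = 139
t(8) = -2·139 + 3·(-26) + 3·25 = -281
t(9) = -2·(-281) + 3·139 + 3·(-26) = 901
t(10) = -2·901 + 3·(-281) + 3·139 = -2228

-2228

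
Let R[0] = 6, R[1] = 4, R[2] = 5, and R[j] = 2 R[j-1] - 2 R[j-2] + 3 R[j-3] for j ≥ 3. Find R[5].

R[3] = 2·5 - 2·4 + 3·6 = 20
R[4] = 2·20 - 2·5 + 3·4 = 42
R[5] = 2·42 - 2·20 + 3·5 = 59

59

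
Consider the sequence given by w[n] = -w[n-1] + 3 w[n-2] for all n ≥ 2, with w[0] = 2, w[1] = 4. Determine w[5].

w[2] = -4 + 3*2 = 2
w[3] = -2 + 3*4 = 10
w[4] = -10 + 3*2 = -4
w[5] = -(-4) + 3*10 = 34

34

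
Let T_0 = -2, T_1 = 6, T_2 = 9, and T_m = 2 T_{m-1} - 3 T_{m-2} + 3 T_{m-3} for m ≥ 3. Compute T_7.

T_3 = 2*9 - 3*6 + 3*(-2) = -6
T_4 = 2*(-6) - 3*9 + 3*6 = -21
T_5 = 2*(-21) - 3*(-6) + 3*9 = 3
T_6 = 2*3 - 3*(-21) + 3*(-6) = 51
T_7 = 2*51 - 3*3 + 3*(-21) = 30

30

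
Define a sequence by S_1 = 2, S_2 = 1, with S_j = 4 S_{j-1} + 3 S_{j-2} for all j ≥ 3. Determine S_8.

S_3 = 4(1) + 3(2) = 10
S_4 = 4(10) + 3(1) = 43
S_5 = 4(43) + 3(10) = 202
S_6 = 4(202) + 3(43) = 937
S_7 = 4(937) + 3(202) = 4354
S_8 = 4(4354) + 3(937) = 20227

20227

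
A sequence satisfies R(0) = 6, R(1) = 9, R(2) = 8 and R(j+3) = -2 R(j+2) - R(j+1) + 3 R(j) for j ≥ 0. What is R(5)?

-35

R(3) = -2(8) - 9 + 3(6) = -7
R(4) = -2(-7) - 8 + 3(9) = 33
R(5) = -2(33) - (-7) + 3(8) = -35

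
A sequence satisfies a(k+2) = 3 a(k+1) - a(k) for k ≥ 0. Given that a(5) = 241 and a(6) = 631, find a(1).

Rearranging, a(k-2) = -(a(k) - 3 a(k-1)).
a(4) = -(631 - 3*241) = 92
a(3) = -(241 - 3*92) = 35
a(2) = -(92 - 3*35) = 13
a(1) = -(35 - 3*13) = 4

4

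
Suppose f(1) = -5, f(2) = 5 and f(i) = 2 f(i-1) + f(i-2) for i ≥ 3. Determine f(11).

6965

f(3) = 2·5 + (-5) = 5
f(4) = 2·5 + 5 = 15
f(5) = 2·15 + 5 = 35
f(6) = 2·35 + 15 = 85
f(7) = 2·85 + 35 = 205
f(8) = 2·205 + 85 = 495
f(9) = 2·495 + 205 = 1195
f(10) = 2·1195 + 495 = 2885
f(11) = 2·2885 + 1195 = 6965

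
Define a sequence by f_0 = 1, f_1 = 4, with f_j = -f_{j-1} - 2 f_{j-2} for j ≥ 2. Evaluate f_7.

f_2 = -4 - 2(1) = -6
f_3 = -(-6) - 2(4) = -2
f_4 = -(-2) - 2(-6) = 14
f_5 = -14 - 2(-2) = -10
f_6 = -(-10) - 2(14) = -18
f_7 = -(-18) - 2(-10) = 38

38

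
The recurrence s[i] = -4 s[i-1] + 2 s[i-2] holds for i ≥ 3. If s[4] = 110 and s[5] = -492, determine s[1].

Rearranging, s[i-2] = (s[i] + 4 s[i-1]) / 2.
s[3] = (-492 + 4(110)) / 2 = -52/2 = -26
s[2] = (110 + 4(-26)) / 2 = 6/2 = 3
s[1] = (-26 + 4(3)) / 2 = -14/2 = -7

-7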